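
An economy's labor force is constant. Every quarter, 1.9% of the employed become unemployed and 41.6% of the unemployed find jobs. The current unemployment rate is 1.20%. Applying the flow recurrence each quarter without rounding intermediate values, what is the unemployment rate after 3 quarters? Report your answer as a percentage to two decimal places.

Unemployment rate after three quarters ≈ 3.80%.

With a fixed labor force, u_{t+1} = u_t + s·(1−u_t) − f·u_t = u_t·(1−s−f) + s.
Here 1−s−f = 0.565 and s = 0.019.
u_1 = 0.012000 × 0.565 + 0.019 = 0.025780.
u_2 = 0.025780 × 0.565 + 0.019 = 0.033566.
u_3 = 0.033566 × 0.565 + 0.019 = 0.037965.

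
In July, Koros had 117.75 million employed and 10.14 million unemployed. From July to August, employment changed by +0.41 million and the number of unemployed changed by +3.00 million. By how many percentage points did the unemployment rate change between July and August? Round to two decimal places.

July: labor force = 117.75 + 10.14 = 127.89; u = 10.14/127.89 = 7.93%.
August: labor force = 118.16 + 13.14 = 131.30; u = 13.14/131.30 = 10.01%.
Change = 10.01% − 7.93% = +2.08 pp.

The unemployment rate changed by +2.08 percentage points.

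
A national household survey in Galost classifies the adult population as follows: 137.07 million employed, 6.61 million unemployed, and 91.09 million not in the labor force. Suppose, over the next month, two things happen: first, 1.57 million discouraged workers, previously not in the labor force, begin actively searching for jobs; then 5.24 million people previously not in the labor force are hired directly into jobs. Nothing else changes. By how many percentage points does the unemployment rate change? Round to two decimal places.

Initially, labor force = 137.07 + 6.61 = 143.68 million, so u = 6.61/143.68 = 4.60%.
After the first change, unemployed and labor force both rise by 1.57 → E = 137.07, U = 8.18, labor force = 145.25 million.
After the second change, employed and labor force both rise by 5.24; unemployed unchanged → E = 142.31, U = 8.18, labor force = 150.49 million.
New unemployment rate = 8.18 / 150.49 = 5.44%.
Change = 5.44% − 4.60% = +0.84 percentage points.

The unemployment rate changes by +0.84 percentage points.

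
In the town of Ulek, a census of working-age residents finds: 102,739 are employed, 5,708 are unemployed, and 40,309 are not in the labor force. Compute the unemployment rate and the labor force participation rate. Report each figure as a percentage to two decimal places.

Labor force = employed + unemployed = 102,739 + 5,708 = 108,447.
Working-age population = 108,447 + 40,309 = 148,756.
Unemployment rate = 5,708 / 108,447 = 5.26%.
Labor force participation rate = 108,447 / 148,756 = 72.90%.

Unemployment rate ≈ 5.26%; labor force participation rate ≈ 72.90%.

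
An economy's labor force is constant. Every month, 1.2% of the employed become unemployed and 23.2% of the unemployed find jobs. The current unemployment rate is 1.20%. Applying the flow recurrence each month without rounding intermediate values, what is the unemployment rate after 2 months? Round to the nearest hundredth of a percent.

With a fixed labor force, u_{t+1} = u_t + s·(1−u_t) − f·u_t = u_t·(1−s−f) + s.
Here 1−s−f = 0.756 and s = 0.012.
u_1 = 0.012000 × 0.756 + 0.012 = 0.021072.
u_2 = 0.021072 × 0.756 + 0.012 = 0.027930.

Unemployment rate after two months ≈ 2.79%.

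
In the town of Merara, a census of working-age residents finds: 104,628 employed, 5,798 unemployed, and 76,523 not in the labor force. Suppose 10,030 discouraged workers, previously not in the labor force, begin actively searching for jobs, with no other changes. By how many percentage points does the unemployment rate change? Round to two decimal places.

The unemployment rate changes by +7.89 percentage points.

Initially, labor force = 104,628 + 5,798 = 110,426, so u = 5,798/110,426 = 5.25%.
After the change, unemployed and labor force both rise by 10,030 → E = 104,628, U = 15,828, labor force = 120,456.
New unemployment rate = 15,828 / 120,456 = 13.14%.
Change = 13.14% − 5.25% = +7.89 percentage points.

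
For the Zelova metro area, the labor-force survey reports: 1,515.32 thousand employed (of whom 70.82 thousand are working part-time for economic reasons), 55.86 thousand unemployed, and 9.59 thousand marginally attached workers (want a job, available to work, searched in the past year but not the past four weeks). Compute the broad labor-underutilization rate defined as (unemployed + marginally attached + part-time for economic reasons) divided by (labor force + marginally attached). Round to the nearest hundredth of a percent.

Labor force = 1,515.32 + 55.86 = 1,571.18 thousand.
Numerator = 55.86 + 9.59 + 70.82 = 136.27 thousand.
Denominator = 1,571.18 + 9.59 = 1,580.77 thousand.
Broad rate = 136.27 / 1,580.77 = 8.62%.

Broad underutilization rate ≈ 8.62%.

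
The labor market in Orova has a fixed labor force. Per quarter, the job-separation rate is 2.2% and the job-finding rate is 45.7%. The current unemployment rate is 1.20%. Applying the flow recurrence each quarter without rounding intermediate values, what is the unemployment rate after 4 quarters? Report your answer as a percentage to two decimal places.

With a fixed labor force, u_{t+1} = u_t + s·(1−u_t) − f·u_t = u_t·(1−s−f) + s.
Here 1−s−f = 0.521 and s = 0.022.
u_1 = 0.012000 × 0.521 + 0.022 = 0.028252.
u_2 = 0.028252 × 0.521 + 0.022 = 0.036719.
u_3 = 0.036719 × 0.521 + 0.022 = 0.041131.
u_4 = 0.041131 × 0.521 + 0.022 = 0.043429.

Unemployment rate after four quarters ≈ 4.34%.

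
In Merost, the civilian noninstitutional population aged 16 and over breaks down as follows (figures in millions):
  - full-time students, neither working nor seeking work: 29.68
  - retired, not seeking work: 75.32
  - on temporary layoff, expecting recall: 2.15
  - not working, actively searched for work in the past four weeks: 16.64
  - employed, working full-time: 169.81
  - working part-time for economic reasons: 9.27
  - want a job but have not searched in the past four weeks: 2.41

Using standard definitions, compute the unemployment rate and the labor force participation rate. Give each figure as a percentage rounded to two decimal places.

Employed = 169.81 + 9.27 = 179.08 million (anyone who worked, including part-time for economic reasons, counts as employed).
Unemployed = 2.15 + 16.64 = 18.79 million (jobless and actively searching, or on temporary layoff).
Labor force = 179.08 + 18.79 = 197.87 million.
Not in labor force = 29.68 + 75.32 + 2.41 = 107.41 million (those not working and not actively searching are outside the labor force — including those who want a job but have given up searching).
Civilian working-age population = 197.87 + 107.41 = 305.28 million.
Unemployment rate = 18.79 / 197.87 = 9.50%.
Labor force participation rate = 197.87 / 305.28 = 64.82%.

Unemployment rate ≈ 9.50%; labor force participation rate ≈ 64.82%.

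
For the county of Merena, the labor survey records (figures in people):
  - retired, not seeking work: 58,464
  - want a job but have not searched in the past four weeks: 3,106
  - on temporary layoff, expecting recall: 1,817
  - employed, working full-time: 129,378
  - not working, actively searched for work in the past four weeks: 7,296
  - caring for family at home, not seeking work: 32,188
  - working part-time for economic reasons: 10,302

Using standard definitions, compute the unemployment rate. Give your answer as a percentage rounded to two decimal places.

Unemployment rate ≈ 6.12%.

Employed = 129,378 + 10,302 = 139,680 (anyone who worked, including part-time for economic reasons, counts as employed).
Unemployed = 1,817 + 7,296 = 9,113 (jobless and actively searching, or on temporary layoff).
Labor force = 139,680 + 9,113 = 148,793.
Unemployment rate = 9,113 / 148,793 = 6.12%.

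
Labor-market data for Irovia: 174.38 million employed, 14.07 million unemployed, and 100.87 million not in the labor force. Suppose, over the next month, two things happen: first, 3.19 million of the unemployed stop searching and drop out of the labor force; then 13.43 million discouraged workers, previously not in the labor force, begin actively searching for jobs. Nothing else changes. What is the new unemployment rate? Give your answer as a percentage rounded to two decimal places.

New unemployment rate ≈ 12.24%.

Initially, labor force = 174.38 + 14.07 = 188.45 million, so u = 14.07/188.45 = 7.47%.
After the first change, unemployed and labor force both fall by 3.19 → E = 174.38, U = 10.88, labor force = 185.26 million.
After the second change, unemployed and labor force both rise by 13.43 → E = 174.38, U = 24.31, labor force = 198.69 million.
New unemployment rate = 24.31 / 198.69 = 12.24%.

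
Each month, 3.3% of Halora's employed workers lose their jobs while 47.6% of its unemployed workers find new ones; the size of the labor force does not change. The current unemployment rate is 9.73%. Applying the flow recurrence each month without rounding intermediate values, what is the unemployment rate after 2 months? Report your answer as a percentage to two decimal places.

Unemployment rate after two months ≈ 7.27%.

With a fixed labor force, u_{t+1} = u_t + s·(1−u_t) − f·u_t = u_t·(1−s−f) + s.
Here 1−s−f = 0.491 and s = 0.033.
u_1 = 0.097300 × 0.491 + 0.033 = 0.080774.
u_2 = 0.080774 × 0.491 + 0.033 = 0.072660.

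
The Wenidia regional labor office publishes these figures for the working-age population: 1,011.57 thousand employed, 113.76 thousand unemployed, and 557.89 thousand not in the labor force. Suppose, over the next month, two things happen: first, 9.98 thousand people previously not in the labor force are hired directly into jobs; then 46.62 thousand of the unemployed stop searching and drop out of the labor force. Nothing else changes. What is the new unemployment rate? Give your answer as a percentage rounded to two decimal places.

New unemployment rate ≈ 6.17%.

Initially, labor force = 1,011.57 + 113.76 = 1,125.33 thousand, so u = 113.76/1,125.33 = 10.11%.
After the first change, employed and labor force both rise by 9.98; unemployed unchanged → E = 1,021.55, U = 113.76, labor force = 1,135.31 thousand.
After the second change, unemployed and labor force both fall by 46.62 → E = 1,021.55, U = 67.14, labor force = 1,088.69 thousand.
New unemployment rate = 67.14 / 1,088.69 = 6.17%.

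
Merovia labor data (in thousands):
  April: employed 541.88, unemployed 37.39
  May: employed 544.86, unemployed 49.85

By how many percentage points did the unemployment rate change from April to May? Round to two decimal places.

The unemployment rate changed by +1.93 percentage points.

April: labor force = 541.88 + 37.39 = 579.27; u = 37.39/579.27 = 6.45%.
May: labor force = 544.86 + 49.85 = 594.71; u = 49.85/594.71 = 8.38%.
Change = 8.38% − 6.45% = +1.93 pp.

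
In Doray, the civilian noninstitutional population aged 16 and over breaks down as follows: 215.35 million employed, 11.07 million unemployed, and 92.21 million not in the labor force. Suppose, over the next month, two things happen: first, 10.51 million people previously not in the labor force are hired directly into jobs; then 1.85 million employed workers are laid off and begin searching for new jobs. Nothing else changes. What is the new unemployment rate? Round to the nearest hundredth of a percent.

New unemployment rate ≈ 5.45%.

Initially, labor force = 215.35 + 11.07 = 226.42 million, so u = 11.07/226.42 = 4.89%.
After the first change, employed and labor force both rise by 10.51; unemployed unchanged → E = 225.86, U = 11.07, labor force = 236.93 million.
After the second change, employed falls and unemployed rises by 1.85; labor force unchanged → E = 224.01, U = 12.92, labor force = 236.93 million.
New unemployment rate = 12.92 / 236.93 = 5.45%.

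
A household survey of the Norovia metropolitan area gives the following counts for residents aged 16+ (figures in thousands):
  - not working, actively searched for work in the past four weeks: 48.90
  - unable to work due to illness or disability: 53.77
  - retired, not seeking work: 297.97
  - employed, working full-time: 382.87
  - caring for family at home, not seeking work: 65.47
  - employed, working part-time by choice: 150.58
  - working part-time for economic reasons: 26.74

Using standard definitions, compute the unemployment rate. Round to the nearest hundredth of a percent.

Employed = 382.87 + 150.58 + 26.74 = 560.19 thousand (anyone who worked, including part-time for economic reasons, counts as employed).
Unemployed = 48.90 thousand.
Labor force = 560.19 + 48.90 = 609.09 thousand.
Unemployment rate = 48.90 / 609.09 = 8.03%.

Unemployment rate ≈ 8.03%.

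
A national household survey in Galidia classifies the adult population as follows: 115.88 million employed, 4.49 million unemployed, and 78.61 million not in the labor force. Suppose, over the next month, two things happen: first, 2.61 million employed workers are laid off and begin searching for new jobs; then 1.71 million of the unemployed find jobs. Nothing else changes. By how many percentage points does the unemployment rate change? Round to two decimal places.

The unemployment rate changes by +0.75 percentage points.

Initially, labor force = 115.88 + 4.49 = 120.37 million, so u = 4.49/120.37 = 3.73%.
After the first change, employed falls and unemployed rises by 2.61; labor force unchanged → E = 113.27, U = 7.10, labor force = 120.37 million.
After the second change, unemployed falls and employed rises by 1.71; labor force unchanged → E = 114.98, U = 5.39, labor force = 120.37 million.
New unemployment rate = 5.39 / 120.37 = 4.48%.
Change = 4.48% − 3.73% = +0.75 percentage points.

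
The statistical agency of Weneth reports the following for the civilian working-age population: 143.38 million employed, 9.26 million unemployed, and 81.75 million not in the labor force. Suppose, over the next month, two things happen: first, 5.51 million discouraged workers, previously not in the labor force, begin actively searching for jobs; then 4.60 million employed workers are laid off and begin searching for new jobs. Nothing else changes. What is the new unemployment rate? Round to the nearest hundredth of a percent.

Initially, labor force = 143.38 + 9.26 = 152.64 million, so u = 9.26/152.64 = 6.07%.
After the first change, unemployed and labor force both rise by 5.51 → E = 143.38, U = 14.77, labor force = 158.15 million.
After the second change, employed falls and unemployed rises by 4.60; labor force unchanged → E = 138.78, U = 19.37, labor force = 158.15 million.
New unemployment rate = 19.37 / 158.15 = 12.25%.

New unemployment rate ≈ 12.25%.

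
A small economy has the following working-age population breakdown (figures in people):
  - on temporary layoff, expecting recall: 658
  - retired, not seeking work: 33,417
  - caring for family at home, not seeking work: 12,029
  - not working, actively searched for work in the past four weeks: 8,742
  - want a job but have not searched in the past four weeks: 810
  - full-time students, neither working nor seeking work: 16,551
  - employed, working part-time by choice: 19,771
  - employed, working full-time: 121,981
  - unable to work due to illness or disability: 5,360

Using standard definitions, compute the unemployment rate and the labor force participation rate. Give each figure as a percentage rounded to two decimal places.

Employed = 19,771 + 121,981 = 141,752.
Unemployed = 658 + 8,742 = 9,400 (jobless and actively searching, or on temporary layoff).
Labor force = 141,752 + 9,400 = 151,152.
Not in labor force = 33,417 + 12,029 + 810 + 16,551 + 5,360 = 68,167 (those not working and not actively searching are outside the labor force — including those who want a job but have given up searching).
Civilian working-age population = 151,152 + 68,167 = 219,319.
Unemployment rate = 9,400 / 151,152 = 6.22%.
Labor force participation rate = 151,152 / 219,319 = 68.92%.

Unemployment rate ≈ 6.22%; labor force participation rate ≈ 68.92%.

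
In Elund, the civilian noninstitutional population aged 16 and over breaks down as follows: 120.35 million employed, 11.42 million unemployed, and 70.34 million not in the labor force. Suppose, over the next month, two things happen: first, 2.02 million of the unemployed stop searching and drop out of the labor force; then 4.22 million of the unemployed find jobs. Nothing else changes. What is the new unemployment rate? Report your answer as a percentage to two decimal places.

New unemployment rate ≈ 3.99%.

Initially, labor force = 120.35 + 11.42 = 131.77 million, so u = 11.42/131.77 = 8.67%.
After the first change, unemployed and labor force both fall by 2.02 → E = 120.35, U = 9.40, labor force = 129.75 million.
After the second change, unemployed falls and employed rises by 4.22; labor force unchanged → E = 124.57, U = 5.18, labor force = 129.75 million.
New unemployment rate = 5.18 / 129.75 = 3.99%.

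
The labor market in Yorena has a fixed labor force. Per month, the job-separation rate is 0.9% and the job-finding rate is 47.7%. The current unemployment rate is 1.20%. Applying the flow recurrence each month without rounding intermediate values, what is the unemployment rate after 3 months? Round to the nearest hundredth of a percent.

With a fixed labor force, u_{t+1} = u_t + s·(1−u_t) − f·u_t = u_t·(1−s−f) + s.
Here 1−s−f = 0.514 and s = 0.009.
u_1 = 0.012000 × 0.514 + 0.009 = 0.015168.
u_2 = 0.015168 × 0.514 + 0.009 = 0.016796.
u_3 = 0.016796 × 0.514 + 0.009 = 0.017633.

Unemployment rate after three months ≈ 1.76%.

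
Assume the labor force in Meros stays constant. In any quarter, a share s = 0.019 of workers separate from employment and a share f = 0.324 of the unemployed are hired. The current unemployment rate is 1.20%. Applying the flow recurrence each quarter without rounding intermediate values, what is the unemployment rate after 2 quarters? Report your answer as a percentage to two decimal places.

Unemployment rate after two quarters ≈ 3.67%.

With a fixed labor force, u_{t+1} = u_t + s·(1−u_t) − f·u_t = u_t·(1−s−f) + s.
Here 1−s−f = 0.657 and s = 0.019.
u_1 = 0.012000 × 0.657 + 0.019 = 0.026884.
u_2 = 0.026884 × 0.657 + 0.019 = 0.036663.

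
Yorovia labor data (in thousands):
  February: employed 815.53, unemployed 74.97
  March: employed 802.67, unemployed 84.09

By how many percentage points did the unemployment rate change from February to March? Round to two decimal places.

The unemployment rate changed by +1.06 percentage points.

February: labor force = 815.53 + 74.97 = 890.50; u = 74.97/890.50 = 8.42%.
March: labor force = 802.67 + 84.09 = 886.76; u = 84.09/886.76 = 9.48%.
Change = 9.48% − 8.42% = +1.06 pp.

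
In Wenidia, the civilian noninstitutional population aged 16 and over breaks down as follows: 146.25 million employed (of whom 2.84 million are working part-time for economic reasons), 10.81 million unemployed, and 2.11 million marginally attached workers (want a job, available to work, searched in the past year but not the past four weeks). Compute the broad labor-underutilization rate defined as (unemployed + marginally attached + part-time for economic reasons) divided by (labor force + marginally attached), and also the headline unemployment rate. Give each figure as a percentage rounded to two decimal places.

Labor force = 146.25 + 10.81 = 157.06 million.
Numerator = 10.81 + 2.11 + 2.84 = 15.76 million.
Denominator = 157.06 + 2.11 = 159.17 million.
Broad rate = 15.76 / 159.17 = 9.90%.
Headline unemployment rate = 10.81 / 157.06 = 6.88%.

Broad underutilization rate ≈ 9.90%; headline unemployment rate ≈ 6.88%.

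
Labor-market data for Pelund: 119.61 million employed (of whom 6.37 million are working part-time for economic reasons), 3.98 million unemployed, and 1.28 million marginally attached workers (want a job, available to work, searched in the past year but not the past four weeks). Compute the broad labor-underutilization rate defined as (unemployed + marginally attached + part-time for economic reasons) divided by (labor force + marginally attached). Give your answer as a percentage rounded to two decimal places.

Labor force = 119.61 + 3.98 = 123.59 million.
Numerator = 3.98 + 1.28 + 6.37 = 11.63 million.
Denominator = 123.59 + 1.28 = 124.87 million.
Broad rate = 11.63 / 124.87 = 9.31%.

Broad underutilization rate ≈ 9.31%.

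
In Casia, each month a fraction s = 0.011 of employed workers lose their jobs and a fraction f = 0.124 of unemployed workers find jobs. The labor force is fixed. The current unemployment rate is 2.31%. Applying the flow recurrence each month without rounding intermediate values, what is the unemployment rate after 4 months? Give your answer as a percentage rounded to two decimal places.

Unemployment rate after four months ≈ 4.88%.

With a fixed labor force, u_{t+1} = u_t + s·(1−u_t) − f·u_t = u_t·(1−s−f) + s.
Here 1−s−f = 0.865 and s = 0.011.
u_1 = 0.023100 × 0.865 + 0.011 = 0.030981.
u_2 = 0.030981 × 0.865 + 0.011 = 0.037799.
u_3 = 0.037799 × 0.865 + 0.011 = 0.043696.
u_4 = 0.043696 × 0.865 + 0.011 = 0.048797.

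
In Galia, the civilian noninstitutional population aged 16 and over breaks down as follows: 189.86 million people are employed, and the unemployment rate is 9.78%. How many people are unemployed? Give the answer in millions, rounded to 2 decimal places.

Let U be the number unemployed. The labor force is E + U, and U/(E+U) = 0.0978.
So U = 0.0978 × 189.86 / (1 − 0.0978) = 18.5683 / 0.9022 ≈ 20.58 million.

About 20.58 million are unemployed.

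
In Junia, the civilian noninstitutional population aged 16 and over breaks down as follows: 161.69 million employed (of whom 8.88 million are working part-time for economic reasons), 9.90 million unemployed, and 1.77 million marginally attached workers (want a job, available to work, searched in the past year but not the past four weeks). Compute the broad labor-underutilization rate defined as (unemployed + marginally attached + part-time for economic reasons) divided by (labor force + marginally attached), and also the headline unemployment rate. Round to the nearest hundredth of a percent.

Labor force = 161.69 + 9.90 = 171.59 million.
Numerator = 9.90 + 1.77 + 8.88 = 20.55 million.
Denominator = 171.59 + 1.77 = 173.36 million.
Broad rate = 20.55 / 173.36 = 11.85%.
Headline unemployment rate = 9.90 / 171.59 = 5.77%.

Broad underutilization rate ≈ 11.85%; headline unemployment rate ≈ 5.77%.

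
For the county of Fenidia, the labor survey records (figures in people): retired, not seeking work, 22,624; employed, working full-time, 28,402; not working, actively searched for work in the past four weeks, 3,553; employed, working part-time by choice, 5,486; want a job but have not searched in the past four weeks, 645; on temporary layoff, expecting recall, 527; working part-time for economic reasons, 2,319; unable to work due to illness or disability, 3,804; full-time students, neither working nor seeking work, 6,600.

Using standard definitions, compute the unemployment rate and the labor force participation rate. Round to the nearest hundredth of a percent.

Employed = 28,402 + 5,486 + 2,319 = 36,207 (anyone who worked, including part-time for economic reasons, counts as employed).
Unemployed = 3,553 + 527 = 4,080 (jobless and actively searching, or on temporary layoff).
Labor force = 36,207 + 4,080 = 40,287.
Not in labor force = 22,624 + 645 + 3,804 + 6,600 = 33,673 (those not working and not actively searching are outside the labor force — including those who want a job but have given up searching).
Civilian working-age population = 40,287 + 33,673 = 73,960.
Unemployment rate = 4,080 / 40,287 = 10.13%.
Labor force participation rate = 40,287 / 73,960 = 54.47%.

Unemployment rate ≈ 10.13%; labor force participation rate ≈ 54.47%.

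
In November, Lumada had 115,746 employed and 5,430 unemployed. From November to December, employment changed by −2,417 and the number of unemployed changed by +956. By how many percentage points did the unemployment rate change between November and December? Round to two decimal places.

The unemployment rate changed by +0.85 percentage points.

November: labor force = 115,746 + 5,430 = 121,176; u = 5,430/121,176 = 4.48%.
December: labor force = 113,329 + 6,386 = 119,715; u = 6,386/119,715 = 5.33%.
Change = 5.33% − 4.48% = +0.85 pp.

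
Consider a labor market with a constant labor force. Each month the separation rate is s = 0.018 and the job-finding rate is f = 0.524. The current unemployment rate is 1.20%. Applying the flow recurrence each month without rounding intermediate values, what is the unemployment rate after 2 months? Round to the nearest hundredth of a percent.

With a fixed labor force, u_{t+1} = u_t + s·(1−u_t) − f·u_t = u_t·(1−s−f) + s.
Here 1−s−f = 0.458 and s = 0.018.
u_1 = 0.012000 × 0.458 + 0.018 = 0.023496.
u_2 = 0.023496 × 0.458 + 0.018 = 0.028761.

Unemployment rate after two months ≈ 2.88%.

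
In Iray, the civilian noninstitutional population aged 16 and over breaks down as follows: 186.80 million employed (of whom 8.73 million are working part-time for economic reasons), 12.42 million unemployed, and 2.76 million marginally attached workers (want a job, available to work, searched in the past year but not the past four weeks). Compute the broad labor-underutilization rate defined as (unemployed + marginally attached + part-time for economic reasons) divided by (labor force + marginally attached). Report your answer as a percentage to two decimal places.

Labor force = 186.80 + 12.42 = 199.22 million.
Numerator = 12.42 + 2.76 + 8.73 = 23.91 million.
Denominator = 199.22 + 2.76 = 201.98 million.
Broad rate = 23.91 / 201.98 = 11.84%.

Broad underutilization rate ≈ 11.84%.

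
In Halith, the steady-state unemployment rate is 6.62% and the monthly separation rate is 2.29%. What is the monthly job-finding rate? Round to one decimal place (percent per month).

Job-finding rate ≈ 32.3% per month.

From u* = s/(s+f): f = s·(1−u)/u.
f = 2.29 × (1 − 0.0662) / 0.0662 = 2.1384 / 0.0662 ≈ 32.3% per month.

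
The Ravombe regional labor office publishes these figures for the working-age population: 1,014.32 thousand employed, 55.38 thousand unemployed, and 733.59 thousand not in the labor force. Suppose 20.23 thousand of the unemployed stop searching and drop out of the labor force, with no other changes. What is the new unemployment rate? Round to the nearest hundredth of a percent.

Initially, labor force = 1,014.32 + 55.38 = 1,069.70 thousand, so u = 55.38/1,069.70 = 5.18%.
After the change, unemployed and labor force both fall by 20.23 → E = 1,014.32, U = 35.15, labor force = 1,049.47 thousand.
New unemployment rate = 35.15 / 1,049.47 = 3.35%.

New unemployment rate ≈ 3.35%.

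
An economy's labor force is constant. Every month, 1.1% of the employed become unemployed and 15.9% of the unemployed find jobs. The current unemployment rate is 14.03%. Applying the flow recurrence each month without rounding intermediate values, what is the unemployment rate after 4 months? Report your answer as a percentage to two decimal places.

Unemployment rate after four months ≈ 10.06%.

With a fixed labor force, u_{t+1} = u_t + s·(1−u_t) − f·u_t = u_t·(1−s−f) + s.
Here 1−s−f = 0.830 and s = 0.011.
u_1 = 0.140300 × 0.830 + 0.011 = 0.127449.
u_2 = 0.127449 × 0.830 + 0.011 = 0.116783.
u_3 = 0.116783 × 0.830 + 0.011 = 0.107930.
u_4 = 0.107930 × 0.830 + 0.011 = 0.100582.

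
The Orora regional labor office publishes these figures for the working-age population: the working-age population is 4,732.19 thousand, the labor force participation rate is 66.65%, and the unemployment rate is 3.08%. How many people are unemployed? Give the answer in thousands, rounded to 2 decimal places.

About 97.14 thousand are unemployed.

Labor force = 0.6665 × 4,732.19 = 3,154.00 thousand.
Unemployed = 0.0308 × 3,154.00 ≈ 97.14 thousand.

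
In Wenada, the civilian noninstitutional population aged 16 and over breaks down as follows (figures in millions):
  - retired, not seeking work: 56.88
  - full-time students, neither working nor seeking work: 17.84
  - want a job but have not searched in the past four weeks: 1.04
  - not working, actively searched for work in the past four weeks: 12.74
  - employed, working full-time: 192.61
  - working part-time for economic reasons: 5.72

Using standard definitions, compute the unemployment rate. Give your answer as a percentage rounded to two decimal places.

Unemployment rate ≈ 6.04%.

Employed = 192.61 + 5.72 = 198.33 million (anyone who worked, including part-time for economic reasons, counts as employed).
Unemployed = 12.74 million.
Labor force = 198.33 + 12.74 = 211.07 million.
Unemployment rate = 12.74 / 211.07 = 6.04%.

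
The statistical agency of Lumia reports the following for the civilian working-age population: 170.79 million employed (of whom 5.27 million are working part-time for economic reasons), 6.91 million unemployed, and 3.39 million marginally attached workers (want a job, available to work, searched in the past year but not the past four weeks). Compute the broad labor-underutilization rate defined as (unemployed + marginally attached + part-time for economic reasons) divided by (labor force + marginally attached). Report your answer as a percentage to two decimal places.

Broad underutilization rate ≈ 8.60%.

Labor force = 170.79 + 6.91 = 177.70 million.
Numerator = 6.91 + 3.39 + 5.27 = 15.57 million.
Denominator = 177.70 + 3.39 = 181.09 million.
Broad rate = 15.57 / 181.09 = 8.60%.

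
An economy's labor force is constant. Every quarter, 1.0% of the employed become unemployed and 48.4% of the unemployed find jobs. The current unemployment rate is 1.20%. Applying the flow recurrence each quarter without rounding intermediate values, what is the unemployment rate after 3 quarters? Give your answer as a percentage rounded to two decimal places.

Unemployment rate after three quarters ≈ 1.92%.

With a fixed labor force, u_{t+1} = u_t + s·(1−u_t) − f·u_t = u_t·(1−s−f) + s.
Here 1−s−f = 0.506 and s = 0.010.
u_1 = 0.012000 × 0.506 + 0.010 = 0.016072.
u_2 = 0.016072 × 0.506 + 0.010 = 0.018132.
u_3 = 0.018132 × 0.506 + 0.010 = 0.019175.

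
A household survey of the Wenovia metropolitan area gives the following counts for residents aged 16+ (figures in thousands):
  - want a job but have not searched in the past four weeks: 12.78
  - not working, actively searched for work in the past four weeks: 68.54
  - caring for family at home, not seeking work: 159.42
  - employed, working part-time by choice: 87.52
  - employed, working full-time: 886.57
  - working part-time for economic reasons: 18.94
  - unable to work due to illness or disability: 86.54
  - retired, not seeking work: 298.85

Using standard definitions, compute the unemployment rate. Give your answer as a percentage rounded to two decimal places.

Employed = 87.52 + 886.57 + 18.94 = 993.03 thousand (anyone who worked, including part-time for economic reasons, counts as employed).
Unemployed = 68.54 thousand.
Labor force = 993.03 + 68.54 = 1,061.57 thousand.
Unemployment rate = 68.54 / 1,061.57 = 6.46%.

Unemployment rate ≈ 6.46%.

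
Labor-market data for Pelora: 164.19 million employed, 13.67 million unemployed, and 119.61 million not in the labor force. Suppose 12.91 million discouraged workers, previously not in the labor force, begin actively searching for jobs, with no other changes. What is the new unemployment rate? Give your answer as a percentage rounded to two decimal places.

Initially, labor force = 164.19 + 13.67 = 177.86 million, so u = 13.67/177.86 = 7.69%.
After the change, unemployed and labor force both rise by 12.91 → E = 164.19, U = 26.58, labor force = 190.77 million.
New unemployment rate = 26.58 / 190.77 = 13.93%.

New unemployment rate ≈ 13.93%.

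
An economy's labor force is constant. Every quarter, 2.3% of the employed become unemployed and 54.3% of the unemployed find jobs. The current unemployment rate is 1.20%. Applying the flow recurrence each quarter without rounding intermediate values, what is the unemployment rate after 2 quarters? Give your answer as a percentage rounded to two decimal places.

Unemployment rate after two quarters ≈ 3.52%.

With a fixed labor force, u_{t+1} = u_t + s·(1−u_t) − f·u_t = u_t·(1−s−f) + s.
Here 1−s−f = 0.434 and s = 0.023.
u_1 = 0.012000 × 0.434 + 0.023 = 0.028208.
u_2 = 0.028208 × 0.434 + 0.023 = 0.035242.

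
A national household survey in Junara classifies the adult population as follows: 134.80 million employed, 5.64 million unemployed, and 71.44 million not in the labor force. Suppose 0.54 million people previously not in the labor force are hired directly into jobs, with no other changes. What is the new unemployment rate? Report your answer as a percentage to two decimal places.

New unemployment rate ≈ 4.00%.

Initially, labor force = 134.80 + 5.64 = 140.44 million, so u = 5.64/140.44 = 4.02%.
After the change, employed and labor force both rise by 0.54; unemployed unchanged → E = 135.34, U = 5.64, labor force = 140.98 million.
New unemployment rate = 5.64 / 140.98 = 4.00%.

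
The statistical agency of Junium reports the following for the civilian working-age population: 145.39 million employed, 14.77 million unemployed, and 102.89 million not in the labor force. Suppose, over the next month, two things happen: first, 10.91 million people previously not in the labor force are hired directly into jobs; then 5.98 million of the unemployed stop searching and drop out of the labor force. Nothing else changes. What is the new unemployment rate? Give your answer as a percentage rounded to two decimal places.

Initially, labor force = 145.39 + 14.77 = 160.16 million, so u = 14.77/160.16 = 9.22%.
After the first change, employed and labor force both rise by 10.91; unemployed unchanged → E = 156.30, U = 14.77, labor force = 171.07 million.
After the second change, unemployed and labor force both fall by 5.98 → E = 156.30, U = 8.79, labor force = 165.09 million.
New unemployment rate = 8.79 / 165.09 = 5.32%.

New unemployment rate ≈ 5.32%.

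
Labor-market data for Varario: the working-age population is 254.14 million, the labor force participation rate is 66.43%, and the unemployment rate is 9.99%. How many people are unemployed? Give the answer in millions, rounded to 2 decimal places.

Labor force = 0.6643 × 254.14 = 168.83 million.
Unemployed = 0.0999 × 168.83 ≈ 16.87 million.

About 16.87 million are unemployed.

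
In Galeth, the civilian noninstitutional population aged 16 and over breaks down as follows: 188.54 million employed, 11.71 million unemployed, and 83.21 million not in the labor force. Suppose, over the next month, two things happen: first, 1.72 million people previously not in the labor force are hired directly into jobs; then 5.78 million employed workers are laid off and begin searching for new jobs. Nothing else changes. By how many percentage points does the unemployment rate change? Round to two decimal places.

Initially, labor force = 188.54 + 11.71 = 200.25 million, so u = 11.71/200.25 = 5.85%.
After the first change, employed and labor force both rise by 1.72; unemployed unchanged → E = 190.26, U = 11.71, labor force = 201.97 million.
After the second change, employed falls and unemployed rises by 5.78; labor force unchanged → E = 184.48, U = 17.49, labor force = 201.97 million.
New unemployment rate = 17.49 / 201.97 = 8.66%.
Change = 8.66% − 5.85% = +2.81 percentage points.

The unemployment rate changes by +2.81 percentage points.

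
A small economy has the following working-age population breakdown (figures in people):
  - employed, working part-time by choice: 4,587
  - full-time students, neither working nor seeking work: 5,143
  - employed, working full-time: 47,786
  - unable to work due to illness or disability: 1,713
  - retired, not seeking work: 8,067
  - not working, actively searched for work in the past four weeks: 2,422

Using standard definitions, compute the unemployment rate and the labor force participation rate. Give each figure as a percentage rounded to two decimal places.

Employed = 4,587 + 47,786 = 52,373.
Unemployed = 2,422.
Labor force = 52,373 + 2,422 = 54,795.
Not in labor force = 5,143 + 1,713 + 8,067 = 14,923 (those not working and not actively searching are outside the labor force).
Civilian working-age population = 54,795 + 14,923 = 69,718.
Unemployment rate = 2,422 / 54,795 = 4.42%.
Labor force participation rate = 54,795 / 69,718 = 78.60%.

Unemployment rate ≈ 4.42%; labor force participation rate ≈ 78.60%.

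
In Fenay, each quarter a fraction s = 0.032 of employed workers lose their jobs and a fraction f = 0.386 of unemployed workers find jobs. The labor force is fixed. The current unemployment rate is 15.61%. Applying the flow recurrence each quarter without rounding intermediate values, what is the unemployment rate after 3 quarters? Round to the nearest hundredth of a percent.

Unemployment rate after three quarters ≈ 9.22%.

With a fixed labor force, u_{t+1} = u_t + s·(1−u_t) − f·u_t = u_t·(1−s−f) + s.
Here 1−s−f = 0.582 and s = 0.032.
u_1 = 0.156100 × 0.582 + 0.032 = 0.122850.
u_2 = 0.122850 × 0.582 + 0.032 = 0.103499.
u_3 = 0.103499 × 0.582 + 0.032 = 0.092236.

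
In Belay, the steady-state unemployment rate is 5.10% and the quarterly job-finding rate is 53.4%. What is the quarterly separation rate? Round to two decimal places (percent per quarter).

Separation rate ≈ 2.87% per quarter.

From u* = s/(s+f): s = u·f/(1−u).
s = 0.0510 × 53.4 / (1 − 0.0510) = 2.7234 / 0.9490 ≈ 2.87% per quarter.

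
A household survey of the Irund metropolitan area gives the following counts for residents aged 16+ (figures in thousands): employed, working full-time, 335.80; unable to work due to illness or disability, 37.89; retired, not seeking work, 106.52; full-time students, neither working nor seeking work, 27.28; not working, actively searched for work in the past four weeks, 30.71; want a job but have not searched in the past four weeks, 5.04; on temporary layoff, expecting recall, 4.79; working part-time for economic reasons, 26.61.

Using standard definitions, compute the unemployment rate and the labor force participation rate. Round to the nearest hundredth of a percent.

Unemployment rate ≈ 8.92%; labor force participation rate ≈ 69.25%.

Employed = 335.80 + 26.61 = 362.41 thousand (anyone who worked, including part-time for economic reasons, counts as employed).
Unemployed = 30.71 + 4.79 = 35.50 thousand (jobless and actively searching, or on temporary layoff).
Labor force = 362.41 + 35.50 = 397.91 thousand.
Not in labor force = 37.89 + 106.52 + 27.28 + 5.04 = 176.73 thousand (those not working and not actively searching are outside the labor force — including those who want a job but have given up searching).
Civilian working-age population = 397.91 + 176.73 = 574.64 thousand.
Unemployment rate = 35.50 / 397.91 = 8.92%.
Labor force participation rate = 397.91 / 574.64 = 69.25%.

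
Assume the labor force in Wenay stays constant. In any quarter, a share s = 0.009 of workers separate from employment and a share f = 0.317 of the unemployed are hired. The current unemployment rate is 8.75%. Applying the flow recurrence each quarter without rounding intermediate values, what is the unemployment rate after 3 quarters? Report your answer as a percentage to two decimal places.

With a fixed labor force, u_{t+1} = u_t + s·(1−u_t) − f·u_t = u_t·(1−s−f) + s.
Here 1−s−f = 0.674 and s = 0.009.
u_1 = 0.087500 × 0.674 + 0.009 = 0.067975.
u_2 = 0.067975 × 0.674 + 0.009 = 0.054815.
u_3 = 0.054815 × 0.674 + 0.009 = 0.045945.

Unemployment rate after three quarters ≈ 4.59%.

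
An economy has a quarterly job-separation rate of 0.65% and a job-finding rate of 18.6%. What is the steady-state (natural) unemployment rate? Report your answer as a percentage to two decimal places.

At steady state the flows balance: s·E = f·U, so U/(E+U) = s/(s+f).
u* = 0.65 / (0.65 + 18.6) = 0.65 / 19.25 = 3.38%.

Steady-state unemployment rate ≈ 3.38%.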